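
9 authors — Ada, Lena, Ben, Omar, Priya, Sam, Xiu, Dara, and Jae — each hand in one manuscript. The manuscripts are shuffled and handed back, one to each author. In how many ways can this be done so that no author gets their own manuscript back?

133496

This is the derangement count D_9: permutations of 9 items with no fixed point.
By inclusion–exclusion this is Σ_{j=0}^{9} (−1)^j C(9,j)·(9−j)!.
Computing: 362880 − 362880 + 181440 − 60480 + 15120 − 3024 + 504 − 72 + 9 − 1 = 133496.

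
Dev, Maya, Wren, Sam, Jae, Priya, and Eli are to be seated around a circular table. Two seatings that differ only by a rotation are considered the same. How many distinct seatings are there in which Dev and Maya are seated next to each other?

240

Treat {Dev, Maya} as one unit (2 internal orders) and seat the resulting 6 units around the table: (5)! circular arrangements.
So 2 × (5)! = 2 × 120 = 240.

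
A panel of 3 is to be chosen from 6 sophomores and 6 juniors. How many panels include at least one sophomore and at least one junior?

With no constraint there are C(12,3) = 220 possible selections.
Subtract selections that omit an entire group: no sophomores → C(6,3) = 20; no juniors → C(6,3) = 20.
Both groups omitted at once is impossible, so 220 − 40 = 180.

180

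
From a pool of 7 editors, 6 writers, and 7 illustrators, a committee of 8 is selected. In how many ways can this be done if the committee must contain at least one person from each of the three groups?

120393

Total 8-person selections from all 20: C(20,8) = 125970.
Selections missing a whole group: no editors → C(13,8) = 1287; no writers → C(14,8) = 3003; no illustrators → C(13,8) = 1287.
Add back selections omitting two groups (i.e. drawn from a single group): C(7,8) + C(6,8) + C(7,8) = 0.
By inclusion–exclusion: 125970 − 5577 + 0 = 120393.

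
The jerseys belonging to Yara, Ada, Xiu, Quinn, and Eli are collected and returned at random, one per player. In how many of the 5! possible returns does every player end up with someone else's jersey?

This is the derangement count D_5: permutations of 5 items with no fixed point.
By inclusion–exclusion this is Σ_{j=0}^{5} (−1)^j C(5,j)·(5−j)!.
Computing: 120 − 120 + 60 − 20 + 5 − 1 = 44.

44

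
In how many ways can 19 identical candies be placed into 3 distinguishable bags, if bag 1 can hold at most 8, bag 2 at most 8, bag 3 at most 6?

10

Without the upper bounds there are C(21,2) = 210 ways to split 19 among 3 bags.
Subtract solutions that violate a single cap (substitute x_i' = x_i − (cap_i+1)): x_1 ≥ 9 gives C(12,2) = 66; x_2 ≥ 9 gives C(12,2) = 66; x_3 ≥ 7 gives C(14,2) = 91. Together 223.
Add back pairs where two caps are both exceeded: 3 + 10 + 10 = 23.
By inclusion–exclusion the count is 210 − 223 + 23 = 10.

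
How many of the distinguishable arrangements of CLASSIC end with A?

With the last slot taken by A, it remains to arrange the other 6 letters (CLSSIC).
Those 6 letters have C appearing twice and S appearing twice, giving (6)!/(2!·2!) = 180.

180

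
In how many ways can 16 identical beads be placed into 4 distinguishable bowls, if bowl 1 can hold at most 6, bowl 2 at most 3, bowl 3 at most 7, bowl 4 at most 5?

52

Without the upper bounds there are C(19,3) = 969 ways to split 16 among 4 bowls.
Subtract solutions that violate a single cap (substitute x_i' = x_i − (cap_i+1)): x_1 ≥ 7 gives C(12,3) = 220; x_2 ≥ 4 gives C(15,3) = 455; x_3 ≥ 8 gives C(11,3) = 165; x_4 ≥ 6 gives C(13,3) = 286. Together 1126.
Add back pairs where two caps are both exceeded: 56 + 4 + 20 + 35 + 84 + 10 = 209.
By inclusion–exclusion the count is 969 − 1126 + 209 = 52.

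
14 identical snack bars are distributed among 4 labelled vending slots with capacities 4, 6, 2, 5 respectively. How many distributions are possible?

19

Ignoring the caps, the number of non-negative solutions to x_1+…+x_4 = 14 is C(17,3) = 680.
Subtract solutions that violate a single cap (substitute x_i' = x_i − (cap_i+1)): x_1 ≥ 5 gives C(12,3) = 220; x_2 ≥ 7 gives C(10,3) = 120; x_3 ≥ 3 gives C(14,3) = 364; x_4 ≥ 6 gives C(11,3) = 165. Together 869.
Add back pairs where two caps are both exceeded: 10 + 84 + 20 + 35 + 4 + 56 = 209.
Subtract triples: 0 + 0 + 1 + 0 = 1.
By inclusion–exclusion the count is 680 − 869 + 209 − 1 = 19.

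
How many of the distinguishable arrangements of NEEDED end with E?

Fix E in the last position and arrange the remaining 5 letters.
Those 5 letters have D appearing twice and E appearing twice, giving (5)!/(2!·2!) = 30.

30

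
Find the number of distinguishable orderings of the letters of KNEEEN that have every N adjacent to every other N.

20

Treat the 2 copies of N as a single block. The multiset to arrange is then {NN, E, E, E, K}, 5 items in all.
That gives (5)!/(3!) = 20 arrangements.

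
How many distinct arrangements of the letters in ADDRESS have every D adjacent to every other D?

Treat the 2 copies of D as a single block. The multiset to arrange is then {DD, A, E, R, S, S}, 6 items in all.
That gives (6)!/(2!) = 360 arrangements.

360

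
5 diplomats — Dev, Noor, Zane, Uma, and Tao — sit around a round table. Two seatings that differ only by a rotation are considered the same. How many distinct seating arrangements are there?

Around a circle, 5 distinct people have 5!/5 = (4)! = 24 rotationally distinct seatings.

24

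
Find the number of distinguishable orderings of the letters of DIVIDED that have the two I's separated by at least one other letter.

300

There are 7!/(3!·2!) = 420 arrangements of DIVIDED in total.
If the two I's are adjacent, glue them into one block, leaving 6 items to arrange: (6)!/(3!) = 120 ways.
Subtracting, 420 − 120 = 300 arrangements keep the I's apart.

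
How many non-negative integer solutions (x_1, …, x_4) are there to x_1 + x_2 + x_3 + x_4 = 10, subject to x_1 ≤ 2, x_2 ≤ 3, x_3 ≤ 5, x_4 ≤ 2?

10

Ignoring the caps, the number of non-negative solutions to x_1+…+x_4 = 10 is C(13,3) = 286.
Subtract solutions that violate a single cap (substitute x_i' = x_i − (cap_i+1)): x_1 ≥ 3 gives C(10,3) = 120; x_2 ≥ 4 gives C(9,3) = 84; x_3 ≥ 6 gives C(7,3) = 35; x_4 ≥ 3 gives C(10,3) = 120. Together 359.
Add back pairs where two caps are both exceeded: 20 + 4 + 35 + 1 + 20 + 4 = 84.
Subtract triples: 0 + 1 + 0 + 0 = 1.
By inclusion–exclusion the count is 286 − 359 + 84 − 1 = 10.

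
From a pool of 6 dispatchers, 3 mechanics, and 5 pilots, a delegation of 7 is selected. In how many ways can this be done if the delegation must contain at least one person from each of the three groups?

3058

Total 7-person selections from all 14: C(14,7) = 3432.
Subtract selections that omit an entire group: no dispatchers → C(8,7) = 8; no mechanics → C(11,7) = 330; no pilots → C(9,7) = 36.
Add back selections omitting two groups (i.e. drawn from a single group): C(6,7) + C(3,7) + C(5,7) = 0.
By inclusion–exclusion: 3432 − 374 + 0 = 3058.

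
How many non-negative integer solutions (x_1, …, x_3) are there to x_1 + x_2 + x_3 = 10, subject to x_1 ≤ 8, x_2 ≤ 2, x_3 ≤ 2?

Without the upper bounds there are C(12,2) = 66 ways to split 10 among 3 variables.
Subtract solutions that violate a single cap (substitute x_i' = x_i − (cap_i+1)): x_1 ≥ 9 gives C(3,2) = 3; x_2 ≥ 3 gives C(9,2) = 36; x_3 ≥ 3 gives C(9,2) = 36. Together 75.
Add back pairs where two caps are both exceeded: 0 + 0 + 15 = 15.
By inclusion–exclusion the count is 66 − 75 + 15 = 6.

6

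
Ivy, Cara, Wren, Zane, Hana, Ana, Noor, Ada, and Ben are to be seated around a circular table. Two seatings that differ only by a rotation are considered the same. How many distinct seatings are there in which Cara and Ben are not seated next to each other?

30240

All circular seatings of 9 people number (8)! = 40320.
Seatings with Cara beside Ben: treat them as a block with 2 internal orders, giving 2 × (7)! = 10080.
Subtracting, 40320 − 10080 = 30240.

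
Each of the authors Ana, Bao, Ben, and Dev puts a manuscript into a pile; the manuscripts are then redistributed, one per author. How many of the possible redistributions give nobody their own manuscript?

This is the derangement count D_4: permutations of 4 items with no fixed point.
By inclusion–exclusion this is Σ_{j=0}^{4} (−1)^j C(4,j)·(4−j)!.
Computing: 24 − 24 + 12 − 4 + 1 = 9.

9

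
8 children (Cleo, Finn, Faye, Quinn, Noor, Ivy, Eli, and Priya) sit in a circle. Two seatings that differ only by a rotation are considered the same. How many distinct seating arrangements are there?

Around a circle, 8 distinct people have 8!/8 = (7)! = 5040 rotationally distinct seatings.

5040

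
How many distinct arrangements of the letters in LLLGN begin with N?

Fix N in the first position and arrange the remaining 4 letters.
Those 4 letters have L appearing 3 times, giving (4)!/(3!) = 4.

4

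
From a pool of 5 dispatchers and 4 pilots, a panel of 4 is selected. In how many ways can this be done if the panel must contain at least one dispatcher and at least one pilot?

120

With no constraint there are C(9,4) = 126 possible selections.
Subtract selections that omit an entire group: no dispatchers → C(4,4) = 1; no pilots → C(5,4) = 5.
Both groups omitted at once is impossible, so 126 − 6 = 120.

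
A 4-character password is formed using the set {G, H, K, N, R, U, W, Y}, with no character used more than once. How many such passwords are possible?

Choose and order 4 of the 8 symbols: the first character has 8 options, the next 7, then 6, 5.
8 × 7 × 6 × 5 = 1680.

1680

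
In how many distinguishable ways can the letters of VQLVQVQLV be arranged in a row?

VQLVQVQLV has 9 letters with L appearing twice, Q appearing 3 times, and V appearing 4 times.
So there are 9! / (4!·3!·2!) = 1260 distinguishable arrangements.

1260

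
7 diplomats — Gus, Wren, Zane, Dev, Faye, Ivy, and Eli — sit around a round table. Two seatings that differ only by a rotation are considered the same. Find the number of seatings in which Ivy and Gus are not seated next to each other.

Without the restriction there are (6)! = 720 seatings.
Those with Ivy next to Gus: fuse the pair into one unit and seat 6 units around a circle — 2·(5)! = 240.
Subtracting, 720 − 240 = 480.

480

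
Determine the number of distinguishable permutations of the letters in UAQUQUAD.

1680

The 8 letters of UAQUQUAD have repeats: A appearing twice, Q appearing twice, and U appearing 3 times.
So there are 8! / (3!·2!·2!) = 1680 distinguishable arrangements.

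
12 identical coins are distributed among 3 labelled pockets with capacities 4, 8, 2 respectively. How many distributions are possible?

Ignoring the caps, the number of non-negative solutions to x_1+…+x_3 = 12 is C(14,2) = 91.
Subtract solutions that violate a single cap (substitute x_i' = x_i − (cap_i+1)): x_1 ≥ 5 gives C(9,2) = 36; x_2 ≥ 9 gives C(5,2) = 10; x_3 ≥ 3 gives C(11,2) = 55. Together 101.
Add back pairs where two caps are both exceeded: 0 + 15 + 1 = 16.
By inclusion–exclusion the count is 91 − 101 + 16 = 6.

6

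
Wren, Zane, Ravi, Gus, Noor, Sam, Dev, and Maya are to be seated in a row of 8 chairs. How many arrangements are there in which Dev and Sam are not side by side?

There are 8! = 40320 arrangements in all. If Dev and Sam are adjacent, merging them into one block gives 2·(7)! = 10080 arrangements.
Complementary counting: 40320 − 10080 = 30240.

30240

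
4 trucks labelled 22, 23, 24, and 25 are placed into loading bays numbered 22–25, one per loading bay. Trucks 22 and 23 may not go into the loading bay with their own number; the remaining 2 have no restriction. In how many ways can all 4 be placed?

Let Aᵢ (for i ∈ {22, 23}) be the placements that put truck i in its forbidden loading bay. Any j of these fix j positions, leaving (4−j)! ways to fill the rest, and there are C(2,j) ways to pick which j.
By inclusion–exclusion, the number of valid placements is Σ_{j=0}^{2} (−1)^j C(2,j)·(4−j)!.
Computing: 24 − 12 + 2 = 14.

14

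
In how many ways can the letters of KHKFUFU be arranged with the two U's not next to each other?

Total arrangements of KHKFUFU: 7!/(2!·2!·2!) = 630.
Arrangements with the U's together: treat UU as one letter, giving (6)!/(2!·2!) = 180.
Subtracting, 630 − 180 = 450 arrangements keep the U's apart.

450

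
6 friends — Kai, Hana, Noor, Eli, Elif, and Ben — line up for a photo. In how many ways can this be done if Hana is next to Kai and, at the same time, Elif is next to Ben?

96

Treat {Hana,Kai} as one block (2 orders) and {Elif,Ben} as another (2 orders).
That leaves 4 units to arrange: 2 × 2 × 4! = 4 × 24 = 96.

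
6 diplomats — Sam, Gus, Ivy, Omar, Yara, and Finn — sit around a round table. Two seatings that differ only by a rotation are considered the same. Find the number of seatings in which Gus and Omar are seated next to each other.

Treat {Gus, Omar} as one unit (2 internal orders) and seat the resulting 5 units around the table: (4)! circular arrangements.
So 2 × (4)! = 2 × 24 = 48.

48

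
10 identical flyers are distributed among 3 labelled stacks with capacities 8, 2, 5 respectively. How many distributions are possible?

15

Without the upper bounds there are C(12,2) = 66 ways to split 10 among 3 stacks.
Subtract solutions that violate a single cap (substitute x_i' = x_i − (cap_i+1)): x_1 ≥ 9 gives C(3,2) = 3; x_2 ≥ 3 gives C(9,2) = 36; x_3 ≥ 6 gives C(6,2) = 15. Together 54.
Add back pairs where two caps are both exceeded: 0 + 0 + 3 = 3.
By inclusion–exclusion the count is 66 − 54 + 3 = 15.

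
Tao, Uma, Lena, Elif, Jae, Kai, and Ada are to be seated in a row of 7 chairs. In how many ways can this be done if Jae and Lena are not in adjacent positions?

3600

Of the 7! = 5040 arrangements, those with Jae and Lena adjacent number 2 × 6! = 1440 (treat the pair as a block with 2 internal orders).
Complementary counting: 5040 − 1440 = 3600.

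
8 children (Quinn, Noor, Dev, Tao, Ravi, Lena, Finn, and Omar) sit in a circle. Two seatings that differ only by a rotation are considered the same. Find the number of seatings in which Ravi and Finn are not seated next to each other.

3600

All circular seatings of 8 people number (7)! = 5040.
Seatings with Ravi beside Finn: treat them as a block with 2 internal orders, giving 2 × (6)! = 1440.
Subtracting, 5040 − 1440 = 3600.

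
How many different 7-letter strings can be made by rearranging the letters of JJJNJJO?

42

The 7 letters of JJJNJJO have repeats: J appearing 5 times.
The number of distinct arrangements is 7!/(5!) = 5040/120 = 42.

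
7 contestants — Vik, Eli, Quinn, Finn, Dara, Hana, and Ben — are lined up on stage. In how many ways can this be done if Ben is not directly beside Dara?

There are 7! = 5040 arrangements in all. If Ben and Dara are adjacent, merging them into one block gives 2·(6)! = 1440 arrangements.
So 5040 − 1440 = 3600 arrangements keep them apart.

3600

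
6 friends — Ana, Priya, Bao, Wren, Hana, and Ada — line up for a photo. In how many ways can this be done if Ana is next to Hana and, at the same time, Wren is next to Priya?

Treat {Ana,Hana} as one block (2 orders) and {Wren,Priya} as another (2 orders).
That leaves 4 units to arrange: 2 × 2 × 4! = 4 × 24 = 96.

96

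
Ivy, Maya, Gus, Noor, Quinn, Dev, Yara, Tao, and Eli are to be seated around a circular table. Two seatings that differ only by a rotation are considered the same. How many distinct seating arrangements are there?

Seat Ivy anywhere (absorbing the rotational symmetry), then permute the other 8: (8)! = 40320.

40320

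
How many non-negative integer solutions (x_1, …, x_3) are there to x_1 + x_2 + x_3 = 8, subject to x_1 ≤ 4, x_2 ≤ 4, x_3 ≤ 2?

6

Without the upper bounds there are C(10,2) = 45 ways to split 8 among 3 variables.
Subtract solutions that violate a single cap (substitute x_i' = x_i − (cap_i+1)): x_1 ≥ 5 gives C(5,2) = 10; x_2 ≥ 5 gives C(5,2) = 10; x_3 ≥ 3 gives C(7,2) = 21. Together 41.
Add back pairs where two caps are both exceeded: 0 + 1 + 1 = 2.
By inclusion–exclusion the count is 45 − 41 + 2 = 6.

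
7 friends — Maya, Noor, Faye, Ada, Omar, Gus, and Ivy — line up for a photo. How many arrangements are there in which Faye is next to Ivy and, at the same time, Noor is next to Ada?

Treat {Faye,Ivy} as one block (2 orders) and {Noor,Ada} as another (2 orders).
That leaves 5 units to arrange: 2 × 2 × 5! = 4 × 120 = 480.

480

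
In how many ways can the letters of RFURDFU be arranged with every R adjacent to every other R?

180

Treat the 2 copies of R as a single block. The multiset to arrange is then {RR, D, F, F, U, U}, 6 items in all.
That gives (6)!/(2!·2!) = 180 arrangements.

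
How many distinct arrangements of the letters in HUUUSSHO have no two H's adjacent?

Total arrangements of HUUUSSHO: 8!/(3!·2!·2!) = 1680.
Arrangements with the H's together: treat HH as one letter, giving (7)!/(3!·2!) = 420.
Subtracting, 1680 − 420 = 1260 arrangements keep the H's apart.

1260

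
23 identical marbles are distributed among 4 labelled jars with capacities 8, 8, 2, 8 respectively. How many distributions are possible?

By stars and bars, unrestricted non-negative solutions to x_1+…+x_4 = 23 number C(23+3,3) = 2600.
Subtract solutions that violate a single cap (substitute x_i' = x_i − (cap_i+1)): x_1 ≥ 9 gives C(17,3) = 680; x_2 ≥ 9 gives C(17,3) = 680; x_3 ≥ 3 gives C(23,3) = 1771; x_4 ≥ 9 gives C(17,3) = 680. Together 3811.
Add back pairs where two caps are both exceeded: 56 + 364 + 56 + 364 + 56 + 364 = 1260.
Subtract triples: 10 + 0 + 10 + 10 = 30.
By inclusion–exclusion the count is 2600 − 3811 + 1260 − 30 = 19.

19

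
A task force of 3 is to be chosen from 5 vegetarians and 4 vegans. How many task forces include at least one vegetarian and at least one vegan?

70

With no constraint there are C(9,3) = 84 possible selections.
Subtract selections that omit an entire group: no vegetarians → C(4,3) = 4; no vegans → C(5,3) = 10.
Both groups omitted at once is impossible, so 84 − 14 = 70.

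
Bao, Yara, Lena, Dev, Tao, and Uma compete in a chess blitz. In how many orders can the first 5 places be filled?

There are 6 choices for 1st place, 5 for 2nd, and so on down to 2 for position 5.
That gives 6 × 5 × 4 × 3 × 2 = 720.

720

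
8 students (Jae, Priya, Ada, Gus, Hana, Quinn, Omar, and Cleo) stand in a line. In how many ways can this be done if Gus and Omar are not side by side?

30240

There are 8! = 40320 arrangements in all. If Gus and Omar are adjacent, merging them into one block gives 2·(7)! = 10080 arrangements.
Complementary counting: 40320 − 10080 = 30240.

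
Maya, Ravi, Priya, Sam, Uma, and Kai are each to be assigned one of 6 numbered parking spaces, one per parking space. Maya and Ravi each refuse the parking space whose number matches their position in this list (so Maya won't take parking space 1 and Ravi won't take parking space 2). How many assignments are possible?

504

Let Aᵢ (for i ∈ {1, 2}) be the placements that put person i in their forbidden parking space. Any j of these fix j positions, leaving (6−j)! ways to fill the rest, and there are C(2,j) ways to pick which j.
By inclusion–exclusion, the number of valid placements is Σ_{j=0}^{2} (−1)^j C(2,j)·(6−j)!.
Computing: 720 − 240 + 24 = 504.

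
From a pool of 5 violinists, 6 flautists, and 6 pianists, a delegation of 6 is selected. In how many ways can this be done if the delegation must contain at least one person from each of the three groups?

10530

With no constraint there are C(17,6) = 12376 possible selections.
Subtract selections that omit an entire group: no violinists → C(12,6) = 924; no flautists → C(11,6) = 462; no pianists → C(11,6) = 462.
Add back selections omitting two groups (i.e. drawn from a single group): C(5,6) + C(6,6) + C(6,6) = 2.
By inclusion–exclusion: 12376 − 1848 + 2 = 10530.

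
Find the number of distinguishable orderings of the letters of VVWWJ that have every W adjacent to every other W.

Treat the 2 copies of W as a single block. The multiset to arrange is then {WW, J, V, V}, 4 items in all.
That gives (4)!/(2!) = 12 arrangements.

12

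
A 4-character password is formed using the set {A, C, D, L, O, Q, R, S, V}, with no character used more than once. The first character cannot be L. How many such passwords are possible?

The first character has 9−1 = 8 choices (anything except L).
The remaining 3 characters are filled from the other 8 symbols without repetition: 8 × 7 × 6 = 336.
Total: 8 × 336 = 2688.

2688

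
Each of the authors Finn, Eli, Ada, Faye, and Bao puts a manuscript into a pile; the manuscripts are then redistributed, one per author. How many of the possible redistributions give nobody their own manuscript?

Let Aᵢ be the assignments in which author i gets their own manuscript. We want the size of the complement of A₁∪…∪A_5.
By inclusion–exclusion this is Σ_{j=0}^{5} (−1)^j C(5,j)·(5−j)!.
Computing: 120 − 120 + 60 − 20 + 5 − 1 = 44.

44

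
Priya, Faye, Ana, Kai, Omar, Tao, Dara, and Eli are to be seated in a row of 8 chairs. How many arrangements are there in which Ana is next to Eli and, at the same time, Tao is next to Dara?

2880

Treat {Ana,Eli} as one block (2 orders) and {Tao,Dara} as another (2 orders).
That leaves 6 units to arrange: 2 × 2 × 6! = 4 × 720 = 2880.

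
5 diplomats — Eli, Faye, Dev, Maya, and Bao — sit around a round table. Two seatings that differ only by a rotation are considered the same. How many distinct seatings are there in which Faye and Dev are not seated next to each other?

12

Without the restriction there are (4)! = 24 seatings.
Seatings with Faye beside Dev: treat them as a block with 2 internal orders, giving 2 × (3)! = 12.
Subtracting, 24 − 12 = 12.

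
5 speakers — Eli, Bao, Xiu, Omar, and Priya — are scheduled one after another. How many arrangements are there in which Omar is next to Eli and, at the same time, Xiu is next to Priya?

24

Treat {Omar,Eli} as one block (2 orders) and {Xiu,Priya} as another (2 orders).
That leaves 3 units to arrange: 2 × 2 × 3! = 4 × 6 = 24.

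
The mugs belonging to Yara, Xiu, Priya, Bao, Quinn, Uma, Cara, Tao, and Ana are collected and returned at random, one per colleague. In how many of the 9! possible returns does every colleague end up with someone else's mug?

Let Aᵢ be the assignments in which colleague i gets their own mug. We want the size of the complement of A₁∪…∪A_9.
By inclusion–exclusion this is Σ_{j=0}^{9} (−1)^j C(9,j)·(9−j)!.
Computing: 362880 − 362880 + 181440 − 60480 + 15120 − 3024 + 504 − 72 + 9 − 1 = 133496.

133496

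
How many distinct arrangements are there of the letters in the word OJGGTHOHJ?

22680

OJGGTHOHJ has 9 letters with G appearing twice, H appearing twice, J appearing twice, and O appearing twice.
So there are 9! / (2!·2!·2!·2!) = 22680 distinguishable arrangements.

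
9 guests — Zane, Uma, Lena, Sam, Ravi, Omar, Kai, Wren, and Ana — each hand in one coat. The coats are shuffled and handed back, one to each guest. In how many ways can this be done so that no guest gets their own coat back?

Let Aᵢ be the assignments in which guest i gets their own coat. We want the size of the complement of A₁∪…∪A_9.
By inclusion–exclusion this is Σ_{j=0}^{9} (−1)^j C(9,j)·(9−j)!.
Computing: 362880 − 362880 + 181440 − 60480 + 15120 − 3024 + 504 − 72 + 9 − 1 = 133496.

133496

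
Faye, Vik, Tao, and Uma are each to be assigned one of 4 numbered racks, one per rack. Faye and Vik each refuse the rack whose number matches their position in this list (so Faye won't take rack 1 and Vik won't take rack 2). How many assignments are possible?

Let Aᵢ (for i ∈ {1, 2}) be the placements that put person i in their forbidden rack. Any j of these fix j positions, leaving (4−j)! ways to fill the rest, and there are C(2,j) ways to pick which j.
By inclusion–exclusion, the number of valid placements is Σ_{j=0}^{2} (−1)^j C(2,j)·(4−j)!.
Computing: 24 − 12 + 2 = 14.

14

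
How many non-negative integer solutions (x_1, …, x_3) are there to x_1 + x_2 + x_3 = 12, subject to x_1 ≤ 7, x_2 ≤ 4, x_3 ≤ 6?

By stars and bars, unrestricted non-negative solutions to x_1+…+x_3 = 12 number C(12+2,2) = 91.
Subtract solutions that violate a single cap (substitute x_i' = x_i − (cap_i+1)): x_1 ≥ 8 gives C(6,2) = 15; x_2 ≥ 5 gives C(9,2) = 36; x_3 ≥ 7 gives C(7,2) = 21. Together 72.
Add back pairs where two caps are both exceeded: 0 + 0 + 1 = 1.
By inclusion–exclusion the count is 91 − 72 + 1 = 20.

20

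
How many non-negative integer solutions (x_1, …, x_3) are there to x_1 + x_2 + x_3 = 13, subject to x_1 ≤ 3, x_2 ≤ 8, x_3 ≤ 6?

Without the upper bounds there are C(15,2) = 105 ways to split 13 among 3 variables.
Subtract solutions that violate a single cap (substitute x_i' = x_i − (cap_i+1)): x_1 ≥ 4 gives C(11,2) = 55; x_2 ≥ 9 gives C(6,2) = 15; x_3 ≥ 7 gives C(8,2) = 28. Together 98.
Add back pairs where two caps are both exceeded: 1 + 6 + 0 = 7.
By inclusion–exclusion the count is 105 − 98 + 7 = 14.

14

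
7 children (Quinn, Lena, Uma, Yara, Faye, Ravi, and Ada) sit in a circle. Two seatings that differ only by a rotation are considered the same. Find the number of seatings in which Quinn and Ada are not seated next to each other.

All circular seatings of 7 people number (6)! = 720.
Those with Quinn next to Ada: fuse the pair into one unit and seat 6 units around a circle — 2·(5)! = 240.
Subtracting, 720 − 240 = 480.

480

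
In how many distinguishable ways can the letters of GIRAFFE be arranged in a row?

The 7 letters of GIRAFFE have repeats: F appearing twice.
The number of distinct arrangements is 7!/(2!) = 5040/2 = 2520.

2520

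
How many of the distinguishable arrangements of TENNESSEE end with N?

840

Fix N in the last position and arrange the remaining 8 letters.
Those 8 letters have E appearing 4 times and S appearing twice, giving (8)!/(4!·2!) = 840.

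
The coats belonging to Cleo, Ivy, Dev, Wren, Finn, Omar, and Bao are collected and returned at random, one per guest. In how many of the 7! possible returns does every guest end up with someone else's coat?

Count assignments avoiding every fixed point. For any j of the 7 guests fixed to their own coat, the other 7−j can be arranged in (7−j)! ways.
By inclusion–exclusion this is Σ_{j=0}^{7} (−1)^j C(7,j)·(7−j)!.
Computing: 5040 − 5040 + 2520 − 840 + 210 − 42 + 7 − 1 = 1854.

1854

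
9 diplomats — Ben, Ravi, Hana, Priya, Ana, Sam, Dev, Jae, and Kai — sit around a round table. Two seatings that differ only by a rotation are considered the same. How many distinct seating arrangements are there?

Seat Ben anywhere (absorbing the rotational symmetry), then permute the other 8: (8)! = 40320.

40320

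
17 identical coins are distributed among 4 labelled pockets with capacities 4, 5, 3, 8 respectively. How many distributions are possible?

20

By stars and bars, unrestricted non-negative solutions to x_1+…+x_4 = 17 number C(17+3,3) = 1140.
Subtract solutions that violate a single cap (substitute x_i' = x_i − (cap_i+1)): x_1 ≥ 5 gives C(15,3) = 455; x_2 ≥ 6 gives C(14,3) = 364; x_3 ≥ 4 gives C(16,3) = 560; x_4 ≥ 9 gives C(11,3) = 165. Together 1544.
Add back pairs where two caps are both exceeded: 84 + 165 + 20 + 120 + 10 + 35 = 434.
Subtract triples: 10 + 0 + 0 + 0 = 10.
By inclusion–exclusion the count is 1140 − 1544 + 434 − 10 = 20.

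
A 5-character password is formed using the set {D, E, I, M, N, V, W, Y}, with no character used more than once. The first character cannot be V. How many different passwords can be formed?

The first character has 8−1 = 7 choices (anything except V).
The remaining 4 characters are filled from the other 7 symbols without repetition: 7 × 6 × 5 × 4 = 840.
Total: 7 × 840 = 5880.

5880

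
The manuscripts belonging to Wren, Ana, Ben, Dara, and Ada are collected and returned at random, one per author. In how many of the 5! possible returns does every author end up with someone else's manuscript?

44

Let Aᵢ be the assignments in which author i gets their own manuscript. We want the size of the complement of A₁∪…∪A_5.
By inclusion–exclusion this is Σ_{j=0}^{5} (−1)^j C(5,j)·(5−j)!.
Computing: 120 − 120 + 60 − 20 + 5 − 1 = 44.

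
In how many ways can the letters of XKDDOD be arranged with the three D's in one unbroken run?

24

Treat the 3 copies of D as a single block. The multiset to arrange is then {DDD, K, O, X}, 4 items in all.
All 4 items are distinct, so there are (4)! = 24 arrangements.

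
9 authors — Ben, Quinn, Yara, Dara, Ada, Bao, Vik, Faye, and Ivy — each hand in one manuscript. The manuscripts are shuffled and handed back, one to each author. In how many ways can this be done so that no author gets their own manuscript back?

Count assignments avoiding every fixed point. For any j of the 9 authors fixed to their own manuscript, the other 9−j can be arranged in (9−j)! ways.
By inclusion–exclusion this is Σ_{j=0}^{9} (−1)^j C(9,j)·(9−j)!.
Computing: 362880 − 362880 + 181440 − 60480 + 15120 − 3024 + 504 − 72 + 9 − 1 = 133496.

133496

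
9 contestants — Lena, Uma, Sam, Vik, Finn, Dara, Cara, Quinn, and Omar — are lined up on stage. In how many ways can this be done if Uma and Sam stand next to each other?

80640

Place the 7 others and the Uma-Sam pair as 8 objects in a line; the pair has 2 internal arrangements.
That gives 2 × 8! = 2 × 40320 = 80640.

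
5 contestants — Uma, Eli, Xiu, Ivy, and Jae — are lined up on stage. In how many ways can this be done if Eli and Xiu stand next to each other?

48

Treat {Eli, Xiu} as a single unit. There are 4 units to order, and the pair itself can be ordered 2 ways.
That gives 2 × 4! = 2 × 24 = 48.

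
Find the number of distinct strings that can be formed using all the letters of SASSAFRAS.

2520

SASSAFRAS has 9 letters with A appearing 3 times and S appearing 4 times.
So there are 9! / (4!·3!) = 2520 distinguishable arrangements.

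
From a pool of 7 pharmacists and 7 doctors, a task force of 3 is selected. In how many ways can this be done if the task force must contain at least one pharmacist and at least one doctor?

294

With no constraint there are C(14,3) = 364 possible selections.
Selections missing a whole group: no pharmacists → C(7,3) = 35; no doctors → C(7,3) = 35.
Both groups omitted at once is impossible, so 364 − 70 = 294.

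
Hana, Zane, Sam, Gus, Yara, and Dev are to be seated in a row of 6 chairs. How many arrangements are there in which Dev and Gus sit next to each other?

240

Treat {Dev, Gus} as a single unit. There are 5 units to order, and the pair itself can be ordered 2 ways.
So the count is 2·(5)! = 240.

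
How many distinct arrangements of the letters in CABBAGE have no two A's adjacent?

There are 7!/(2!·2!) = 1260 arrangements of CABBAGE in total.
Arrangements with the A's together: treat AA as one letter, giving (6)!/(2!) = 360.
Subtracting, 1260 − 360 = 900 arrangements keep the A's apart.

900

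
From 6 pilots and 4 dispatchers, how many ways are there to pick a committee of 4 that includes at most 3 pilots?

Split by how many pilots are chosen (0 through 3).
Sum: C(6,0)·C(4,4) + C(6,1)·C(4,3) + C(6,2)·C(4,2) + C(6,3)·C(4,1) = 1 + 24 + 90 + 80 = 195.

195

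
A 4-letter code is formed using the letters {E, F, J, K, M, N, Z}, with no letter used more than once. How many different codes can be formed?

Choose and order 4 of the 7 symbols: the first letter has 7 options, the next 6, then 5, 4.
7 × 6 × 5 × 4 = 840.

840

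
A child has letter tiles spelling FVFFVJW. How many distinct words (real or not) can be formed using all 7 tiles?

FVFFVJW has 7 letters with F appearing 3 times and V appearing twice.
So there are 7! / (3!·2!) = 420 distinguishable arrangements.

420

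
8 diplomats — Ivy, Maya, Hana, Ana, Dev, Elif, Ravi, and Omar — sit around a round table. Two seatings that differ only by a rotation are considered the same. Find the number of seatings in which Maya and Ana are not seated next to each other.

3600

All circular seatings of 8 people number (7)! = 5040.
Those with Maya next to Ana: fuse the pair into one unit and seat 7 units around a circle — 2·(6)! = 1440.
Subtracting, 5040 − 1440 = 3600.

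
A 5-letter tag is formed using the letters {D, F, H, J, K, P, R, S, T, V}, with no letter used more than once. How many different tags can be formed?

With no repetition, fill the 5 letters in order: 10 choices, then 9, down to 6.
10 × 9 × 8 × 7 × 6 = 30240.

30240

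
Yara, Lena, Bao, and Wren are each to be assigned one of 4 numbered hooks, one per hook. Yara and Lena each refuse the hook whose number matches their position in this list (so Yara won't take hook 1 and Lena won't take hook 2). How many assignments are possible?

14

Let Aᵢ (for i ∈ {1, 2}) be the placements that put person i in their forbidden hook. Any j of these fix j positions, leaving (4−j)! ways to fill the rest, and there are C(2,j) ways to pick which j.
By inclusion–exclusion, the number of valid placements is Σ_{j=0}^{2} (−1)^j C(2,j)·(4−j)!.
Computing: 24 − 12 + 2 = 14.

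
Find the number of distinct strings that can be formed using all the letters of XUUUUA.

30

The 6 letters of XUUUUA have repeats: U appearing 4 times.
So there are 6! / (4!) = 30 distinguishable arrangements.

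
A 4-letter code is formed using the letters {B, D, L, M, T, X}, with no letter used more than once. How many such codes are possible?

360

This is a permutation of 4 out of 6: P(6,4) = 6!/2!.
6 × 5 × 4 × 3 = 360.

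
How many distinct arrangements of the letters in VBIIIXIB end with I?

With the last slot taken by I, it remains to arrange the other 7 letters (VBIIXIB).
Those 7 letters have B appearing twice and I appearing 3 times, giving (7)!/(3!·2!) = 420.

420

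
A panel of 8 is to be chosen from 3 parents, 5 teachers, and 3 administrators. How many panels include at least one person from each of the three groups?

163

Unrestricted: C(11,8) = 165 ways to pick any 8 of the 11.
Subtract selections that omit an entire group: no parents → C(8,8) = 1; no teachers → C(6,8) = 0; no administrators → C(8,8) = 1.
Add back selections omitting two groups (i.e. drawn from a single group): C(3,8) + C(5,8) + C(3,8) = 0.
By inclusion–exclusion: 165 − 2 + 0 = 163.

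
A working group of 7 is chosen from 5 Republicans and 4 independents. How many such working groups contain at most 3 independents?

Split by how many independents are chosen (0 through 3).
Sum: C(4,0)·C(5,7) + C(4,1)·C(5,6) + C(4,2)·C(5,5) + C(4,3)·C(5,4) = 0 + 0 + 6 + 20 = 26.

26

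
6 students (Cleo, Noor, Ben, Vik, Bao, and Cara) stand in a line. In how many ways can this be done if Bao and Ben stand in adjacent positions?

Glue Bao and Ben into one block (2 internal orders), leaving 5 units to arrange in a row.
So the count is 2·(5)! = 240.

240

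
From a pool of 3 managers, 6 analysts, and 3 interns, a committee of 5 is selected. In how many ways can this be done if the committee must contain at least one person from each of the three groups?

With no constraint there are C(12,5) = 792 possible selections.
Selections missing a whole group: no managers → C(9,5) = 126; no analysts → C(6,5) = 6; no interns → C(9,5) = 126.
Add back selections omitting two groups (i.e. drawn from a single group): C(3,5) + C(6,5) + C(3,5) = 6.
By inclusion–exclusion: 792 − 258 + 6 = 540.

540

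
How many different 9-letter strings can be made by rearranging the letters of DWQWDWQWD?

1260

DWQWDWQWD has 9 letters with D appearing 3 times, Q appearing twice, and W appearing 4 times.
The number of distinct arrangements is 9!/(4!·3!·2!) = 362880/288 = 1260.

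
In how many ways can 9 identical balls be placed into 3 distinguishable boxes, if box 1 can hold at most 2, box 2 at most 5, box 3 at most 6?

Ignoring the caps, the number of non-negative solutions to x_1+…+x_3 = 9 is C(11,2) = 55.
Subtract solutions that violate a single cap (substitute x_i' = x_i − (cap_i+1)): x_1 ≥ 3 gives C(8,2) = 28; x_2 ≥ 6 gives C(5,2) = 10; x_3 ≥ 7 gives C(4,2) = 6. Together 44.
Add back pairs where two caps are both exceeded: 1 + 0 + 0 = 1.
By inclusion–exclusion the count is 55 − 44 + 1 = 12.

12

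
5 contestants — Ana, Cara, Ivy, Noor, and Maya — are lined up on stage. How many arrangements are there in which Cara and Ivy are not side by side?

There are 5! = 120 arrangements in all. If Cara and Ivy are adjacent, merging them into one block gives 2·(4)! = 48 arrangements.
So 120 − 48 = 72 arrangements keep them apart.

72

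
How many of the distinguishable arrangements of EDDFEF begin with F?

30

Fix F in the first position and arrange the remaining 5 letters.
Those 5 letters have D appearing twice and E appearing twice, giving (5)!/(2!·2!) = 30.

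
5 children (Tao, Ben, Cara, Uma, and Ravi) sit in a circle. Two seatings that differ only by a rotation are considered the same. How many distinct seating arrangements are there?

Fix one person's seat to break rotational symmetry; the remaining 4 people can be arranged in (4)! = 24 ways.

24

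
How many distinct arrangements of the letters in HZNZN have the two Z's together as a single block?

12

Treat the 2 copies of Z as a single block. The multiset to arrange is then {ZZ, H, N, N}, 4 items in all.
That gives (4)!/(2!) = 12 arrangements.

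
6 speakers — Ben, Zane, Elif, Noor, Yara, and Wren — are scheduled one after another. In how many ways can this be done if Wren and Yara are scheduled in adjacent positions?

Treat {Wren, Yara} as a single unit. There are 5 units to order, and the pair itself can be ordered 2 ways.
That gives 2 × 5! = 2 × 120 = 240.

240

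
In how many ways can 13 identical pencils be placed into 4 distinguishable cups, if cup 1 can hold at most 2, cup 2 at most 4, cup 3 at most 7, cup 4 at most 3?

19

By stars and bars, unrestricted non-negative solutions to x_1+…+x_4 = 13 number C(13+3,3) = 560.
Subtract solutions that violate a single cap (substitute x_i' = x_i − (cap_i+1)): x_1 ≥ 3 gives C(13,3) = 286; x_2 ≥ 5 gives C(11,3) = 165; x_3 ≥ 8 gives C(8,3) = 56; x_4 ≥ 4 gives C(12,3) = 220. Together 727.
Add back pairs where two caps are both exceeded: 56 + 10 + 84 + 1 + 35 + 4 = 190.
Subtract triples: 0 + 4 + 0 + 0 = 4.
By inclusion–exclusion the count is 560 − 727 + 190 − 4 = 19.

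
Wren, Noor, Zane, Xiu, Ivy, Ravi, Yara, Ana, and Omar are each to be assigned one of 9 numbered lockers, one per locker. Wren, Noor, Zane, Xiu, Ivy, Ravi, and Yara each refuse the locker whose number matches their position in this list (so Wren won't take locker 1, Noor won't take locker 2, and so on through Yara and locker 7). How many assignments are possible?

165016

Let Aᵢ (for 1 ≤ i ≤ 7) be the placements that put person i in their forbidden locker. Any j of these fix j positions, leaving (9−j)! ways to fill the rest, and there are C(7,j) ways to pick which j.
By inclusion–exclusion, the number of valid placements is Σ_{j=0}^{7} (−1)^j C(7,j)·(9−j)!.
Computing: 362880 − 282240 + 105840 − 25200 + 4200 − 504 + 42 − 2 = 165016.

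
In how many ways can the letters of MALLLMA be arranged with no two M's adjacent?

Total arrangements of MALLLMA: 7!/(3!·2!·2!) = 210.
If the two M's are adjacent, glue them into one block, leaving 6 items to arrange: (6)!/(3!·2!) = 60 ways.
Subtracting, 210 − 60 = 150 arrangements keep the M's apart.

150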